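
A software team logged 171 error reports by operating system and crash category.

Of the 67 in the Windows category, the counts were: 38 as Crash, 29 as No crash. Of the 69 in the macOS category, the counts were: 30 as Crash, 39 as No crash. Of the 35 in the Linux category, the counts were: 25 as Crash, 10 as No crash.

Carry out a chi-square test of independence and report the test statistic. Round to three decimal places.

7.554

Row totals: 67, 69, 35. Column totals: 93, 78. Grand total N = 171.
Expected counts (row total × column total / N):
  Windows, Crash: 67×93/171 = 36.4386
  Windows, No crash: 67×78/171 = 30.5614
  macOS, Crash: 69×93/171 = 37.5263
  macOS, No crash: 69×78/171 = 31.4737
  Linux, Crash: 35×93/171 = 19.0351
  Linux, No crash: 35×78/171 = 15.9649
Contributions (O − E)²/E:
  (38 − 36.4386)²/36.4386 = 0.0669
  (29 − 30.5614)²/30.5614 = 0.0798
  (30 − 37.5263)²/37.5263 = 1.5095
  (39 − 31.4737)²/31.4737 = 1.7998
  (25 − 19.0351)²/19.0351 = 1.8692
  (10 − 15.9649)²/15.9649 = 2.2286
χ² = 0.0669 + 0.0798 + 1.5095 + 1.7998 + 1.8692 + 2.2286 = 7.554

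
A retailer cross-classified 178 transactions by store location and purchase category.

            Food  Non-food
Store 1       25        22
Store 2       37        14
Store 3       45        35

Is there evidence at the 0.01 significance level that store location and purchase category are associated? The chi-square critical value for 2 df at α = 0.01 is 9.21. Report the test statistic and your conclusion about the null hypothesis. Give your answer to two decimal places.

Row totals: 47, 51, 80. Column totals: 107, 71. Grand total N = 178.
Expected counts (row total × column total / N):
  Store 1, Food: 47×107/178 = 28.253
  Store 1, Non-food: 47×71/178 = 18.747
  Store 2, Food: 51×107/178 = 30.657
  Store 2, Non-food: 51×71/178 = 20.343
  Store 3, Food: 80×107/178 = 48.090
  Store 3, Non-food: 80×71/178 = 31.910
Contributions (O − E)²/E:
  (25 − 28.253)²/28.253 = 0.3745
  (22 − 18.747)²/18.747 = 0.5645
  (37 − 30.657)²/30.657 = 1.3124
  (14 − 20.343)²/20.343 = 1.9778
  (45 − 48.090)²/48.090 = 0.1985
  (35 − 31.910)²/31.910 = 0.2992
χ² = 0.3745 + 0.5645 + 1.3124 + 1.9778 + 0.1985 + 0.2992 = 4.73
df = (3−1)(2−1) = 2. Since 4.73 < 9.21, fail to reject the null hypothesis of independence at α = 0.01.

4.73; fail to reject H₀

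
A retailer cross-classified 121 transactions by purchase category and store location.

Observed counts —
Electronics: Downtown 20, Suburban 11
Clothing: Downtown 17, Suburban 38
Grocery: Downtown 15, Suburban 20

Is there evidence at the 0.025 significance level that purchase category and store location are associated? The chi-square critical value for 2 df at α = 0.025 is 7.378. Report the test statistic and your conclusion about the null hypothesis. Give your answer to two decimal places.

Row totals: 31, 55, 35. Column totals: 52, 69. Grand total N = 121.
Expected counts (row total × column total / N):
  Electronics, Downtown: 31×52/121 = 13.322
  Electronics, Suburban: 31×69/121 = 17.678
  Clothing, Downtown: 55×52/121 = 23.636
  Clothing, Suburban: 55×69/121 = 31.364
  Grocery, Downtown: 35×52/121 = 15.041
  Grocery, Suburban: 35×69/121 = 19.959
Contributions (O − E)²/E:
  (20 − 13.322)²/13.322 = 3.3475
  (11 − 17.678)²/17.678 = 2.5227
  (17 − 23.636)²/23.636 = 1.8631
  (38 − 31.364)²/31.364 = 1.4040
  (15 − 15.041)²/15.041 = 0.0001
  (20 − 19.959)²/19.959 = 0.0001
χ² = 3.3475 + 2.5227 + 1.8631 + 1.4040 + 0.0001 + 0.0001 = 9.14
df = (3−1)(2−1) = 2. Since 9.14 > 7.378, reject the null hypothesis of independence at α = 0.025.

9.14; reject H₀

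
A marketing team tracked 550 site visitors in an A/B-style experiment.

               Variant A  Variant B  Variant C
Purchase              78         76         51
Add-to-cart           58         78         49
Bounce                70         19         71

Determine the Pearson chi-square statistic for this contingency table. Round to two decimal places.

Row totals: 205, 185, 160. Column totals: 206, 173, 171. Grand total N = 550.
Expected counts (row total × column total / N):
  Purchase, Variant A: 205×206/550 = 76.7818
  Purchase, Variant B: 205×173/550 = 64.4818
  Purchase, Variant C: 205×171/550 = 63.7364
  Add-to-cart, Variant A: 185×206/550 = 69.2909
  Add-to-cart, Variant B: 185×173/550 = 58.1909
  Add-to-cart, Variant C: 185×171/550 = 57.5182
  Bounce, Variant A: 160×206/550 = 59.9273
  Bounce, Variant B: 160×173/550 = 50.3273
  Bounce, Variant C: 160×171/550 = 49.7455
Contributions (O − E)²/E:
  (78 − 76.7818)²/76.7818 = 0.0193
  (76 − 64.4818)²/64.4818 = 2.0575
  (51 − 63.7364)²/63.7364 = 2.5451
  (58 − 69.2909)²/69.2909 = 1.8398
  (78 − 58.1909)²/58.1909 = 6.7433
  (49 − 57.5182)²/57.5182 = 1.2615
  (70 − 59.9273)²/59.9273 = 1.6930
  (19 − 50.3273)²/50.3273 = 19.5003
  (71 − 49.7455)²/49.7455 = 9.0813
χ² = 0.0193 + 2.0575 + 2.5451 + 1.8398 + 6.7433 + 1.2615 + 1.6930 + 19.5003 + 9.0813 = 44.74

44.74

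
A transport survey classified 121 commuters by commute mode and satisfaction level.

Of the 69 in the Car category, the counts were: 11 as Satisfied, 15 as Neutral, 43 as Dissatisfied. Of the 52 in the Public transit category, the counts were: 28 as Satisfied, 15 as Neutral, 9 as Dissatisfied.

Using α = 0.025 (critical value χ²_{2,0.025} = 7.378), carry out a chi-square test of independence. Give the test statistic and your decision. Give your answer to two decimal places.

Row totals: 69, 52. Column totals: 39, 30, 52. Grand total N = 121.
Expected counts (row total × column total / N):
  Car, Satisfied: 69×39/121 = 22.240
  Car, Neutral: 69×30/121 = 17.107
  Car, Dissatisfied: 69×52/121 = 29.653
  Public transit, Satisfied: 52×39/121 = 16.760
  Public transit, Neutral: 52×30/121 = 12.893
  Public transit, Dissatisfied: 52×52/121 = 22.347
Contributions (O − E)²/E:
  (11 − 22.240)²/22.240 = 5.6806
  (15 − 17.107)²/17.107 = 0.2595
  (43 − 29.653)²/29.653 = 6.0076
  (28 − 16.760)²/16.760 = 7.5380
  (15 − 12.893)²/12.893 = 0.3443
  (9 − 22.347)²/22.347 = 7.9716
χ² = 5.6806 + 0.2595 + 6.0076 + 7.5380 + 0.3443 + 7.9716 = 27.80
df = (2−1)(3−1) = 2. Since 27.80 > 7.378, reject the null hypothesis of independence at α = 0.025.

27.80; reject H₀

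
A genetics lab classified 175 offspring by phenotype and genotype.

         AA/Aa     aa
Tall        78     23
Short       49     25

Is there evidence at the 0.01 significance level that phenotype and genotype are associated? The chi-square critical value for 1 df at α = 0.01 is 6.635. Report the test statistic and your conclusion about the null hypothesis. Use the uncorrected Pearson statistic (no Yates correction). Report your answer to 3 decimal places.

2.602; fail to reject H₀

Row totals: 101, 74. Column totals: 127, 48. Grand total N = 175.
Expected counts (row total × column total / N):
  Tall, AA/Aa: 101×127/175 = 73.2971
  Tall, aa: 101×48/175 = 27.7029
  Short, AA/Aa: 74×127/175 = 53.7029
  Short, aa: 74×48/175 = 20.2971
Contributions (O − E)²/E:
  (78 − 73.2971)²/73.2971 = 0.3017
  (23 − 27.7029)²/27.7029 = 0.7984
  (49 − 53.7029)²/53.7029 = 0.4118
  (25 − 20.2971)²/20.2971 = 1.0897
χ² = 0.3017 + 0.7984 + 0.4118 + 1.0897 = 2.602
df = (2−1)(2−1) = 1. Since 2.602 < 6.635, fail to reject the null hypothesis of independence at α = 0.01.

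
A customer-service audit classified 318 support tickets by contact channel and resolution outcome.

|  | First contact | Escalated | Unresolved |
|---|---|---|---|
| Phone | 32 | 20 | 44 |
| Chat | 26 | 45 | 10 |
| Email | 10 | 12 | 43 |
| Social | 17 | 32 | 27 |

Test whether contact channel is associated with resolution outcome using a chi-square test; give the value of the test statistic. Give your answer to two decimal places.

Row totals: 96, 81, 65, 76. Column totals: 85, 109, 124. Grand total N = 318.
Expected counts (row total × column total / N):
  Phone, First contact: 96×85/318 = 25.660
  Phone, Escalated: 96×109/318 = 32.906
  Phone, Unresolved: 96×124/318 = 37.434
  Chat, First contact: 81×85/318 = 21.651
  Chat, Escalated: 81×109/318 = 27.764
  Chat, Unresolved: 81×124/318 = 31.585
  Email, First contact: 65×85/318 = 17.374
  Email, Escalated: 65×109/318 = 22.280
  Email, Unresolved: 65×124/318 = 25.346
  Social, First contact: 76×85/318 = 20.314
  Social, Escalated: 76×109/318 = 26.050
  Social, Unresolved: 76×124/318 = 29.635
Contributions (O − E)²/E:
  (32 − 25.660)²/25.660 = 1.5665
  (20 − 32.906)²/32.906 = 5.0618
  (44 − 37.434)²/37.434 = 1.1517
  (26 − 21.651)²/21.651 = 0.8736
  (45 − 27.764)²/27.764 = 10.7002
  (10 − 31.585)²/31.585 = 14.7511
  (10 − 17.374)²/17.374 = 3.1297
  (12 − 22.280)²/22.280 = 4.7432
  (43 − 25.346)²/25.346 = 12.2964
  (17 − 20.314)²/20.314 = 0.5406
  (32 − 26.050)²/26.050 = 1.3590
  (27 − 29.635)²/29.635 = 0.2343
χ² = 1.5665 + 5.0618 + 1.1517 + 0.8736 + 10.7002 + 14.7511 + 3.1297 + 4.7432 + 12.2964 + 0.5406 + 1.3590 + 0.2343 = 56.41

56.41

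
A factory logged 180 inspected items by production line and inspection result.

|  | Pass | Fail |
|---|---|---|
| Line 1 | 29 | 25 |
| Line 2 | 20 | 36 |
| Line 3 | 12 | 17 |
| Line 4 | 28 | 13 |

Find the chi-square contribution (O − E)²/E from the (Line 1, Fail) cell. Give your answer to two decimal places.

0.19

Row total (Line 1) = 54; column total (Fail) = 91; N = 180.
Expected count E = 54 × 91 / 180 = 27.300.
Contribution = (O − E)²/E = (25 − 27.300)² / 27.300 = 0.19.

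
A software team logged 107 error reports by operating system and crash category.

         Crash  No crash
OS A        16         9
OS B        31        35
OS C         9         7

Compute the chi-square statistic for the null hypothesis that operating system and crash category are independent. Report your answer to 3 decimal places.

2.224

Row totals: 25, 66, 16. Column totals: 56, 51. Grand total N = 107.
Expected counts (row total × column total / N):
  OS A, Crash: 25×56/107 = 13.0841
  OS A, No crash: 25×51/107 = 11.9159
  OS B, Crash: 66×56/107 = 34.5421
  OS B, No crash: 66×51/107 = 31.4579
  OS C, Crash: 16×56/107 = 8.3738
  OS C, No crash: 16×51/107 = 7.6262
Contributions (O − E)²/E:
  (16 − 13.0841)²/13.0841 = 0.6498
  (9 − 11.9159)²/11.9159 = 0.7135
  (31 − 34.5421)²/34.5421 = 0.3632
  (35 − 31.4579)²/31.4579 = 0.3988
  (9 − 8.3738)²/8.3738 = 0.0468
  (7 − 7.6262)²/7.6262 = 0.0514
χ² = 0.6498 + 0.7135 + 0.3632 + 0.3988 + 0.0468 + 0.0514 = 2.224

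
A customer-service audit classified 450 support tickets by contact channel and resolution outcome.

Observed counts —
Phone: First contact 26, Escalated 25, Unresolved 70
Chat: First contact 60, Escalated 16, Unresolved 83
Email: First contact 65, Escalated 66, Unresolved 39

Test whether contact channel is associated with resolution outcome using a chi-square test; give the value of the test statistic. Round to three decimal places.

61.876

Row totals: 121, 159, 170. Column totals: 151, 107, 192. Grand total N = 450.
Expected counts (row total × column total / N):
  Phone, First contact: 121×151/450 = 40.6022
  Phone, Escalated: 121×107/450 = 28.7711
  Phone, Unresolved: 121×192/450 = 51.6267
  Chat, First contact: 159×151/450 = 53.3533
  Chat, Escalated: 159×107/450 = 37.8067
  Chat, Unresolved: 159×192/450 = 67.8400
  Email, First contact: 170×151/450 = 57.0444
  Email, Escalated: 170×107/450 = 40.4222
  Email, Unresolved: 170×192/450 = 72.5333
Contributions (O − E)²/E:
  (26 − 40.6022)²/40.6022 = 5.2515
  (25 − 28.7711)²/28.7711 = 0.4943
  (70 − 51.6267)²/51.6267 = 6.5388
  (60 − 53.3533)²/53.3533 = 0.8280
  (16 − 37.8067)²/37.8067 = 12.5780
  (83 − 67.8400)²/67.8400 = 3.3878
  (65 − 57.0444)²/57.0444 = 1.1095
  (66 − 40.4222)²/40.4222 = 16.1848
  (39 − 72.5333)²/72.5333 = 15.5030
χ² = 5.2515 + 0.4943 + 6.5388 + 0.8280 + 12.5780 + 3.3878 + 1.1095 + 16.1848 + 15.5030 = 61.876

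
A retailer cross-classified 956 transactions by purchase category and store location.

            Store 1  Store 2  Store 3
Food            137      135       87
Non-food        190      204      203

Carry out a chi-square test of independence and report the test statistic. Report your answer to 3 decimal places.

Row totals: 359, 597. Column totals: 327, 339, 290. Grand total N = 956.
Expected counts (row total × column total / N):
  Food, Store 1: 359×327/956 = 122.7960
  Food, Store 2: 359×339/956 = 127.3023
  Food, Store 3: 359×290/956 = 108.9017
  Non-food, Store 1: 597×327/956 = 204.2040
  Non-food, Store 2: 597×339/956 = 211.6977
  Non-food, Store 3: 597×290/956 = 181.0983
Contributions (O − E)²/E:
  (137 − 122.7960)²/122.7960 = 1.6430
  (135 − 127.3023)²/127.3023 = 0.4655
  (87 − 108.9017)²/108.9017 = 4.4047
  (190 − 204.2040)²/204.2040 = 0.9880
  (204 − 211.6977)²/211.6977 = 0.2799
  (203 − 181.0983)²/181.0983 = 2.6488
χ² = 1.6430 + 0.4655 + 4.4047 + 0.9880 + 0.2799 + 2.6488 = 10.430

10.430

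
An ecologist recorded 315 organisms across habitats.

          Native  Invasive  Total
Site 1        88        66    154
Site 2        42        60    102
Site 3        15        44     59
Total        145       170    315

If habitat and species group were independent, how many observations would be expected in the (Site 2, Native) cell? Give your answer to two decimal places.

Row total (Site 2) = 102; column total (Native) = 145; grand total N = 315.
Expected count = (row total × column total) / N = 102 × 145 / 315 = 46.95.

46.95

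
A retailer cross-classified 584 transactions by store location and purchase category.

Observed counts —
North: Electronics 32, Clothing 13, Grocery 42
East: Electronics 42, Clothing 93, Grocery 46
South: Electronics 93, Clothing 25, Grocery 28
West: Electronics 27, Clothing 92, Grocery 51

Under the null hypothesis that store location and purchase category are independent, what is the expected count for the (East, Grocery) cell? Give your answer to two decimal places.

Row total (East) = 181; column total (Grocery) = 167; grand total N = 584.
Expected count = (row total × column total) / N = 181 × 167 / 584 = 51.76.

51.76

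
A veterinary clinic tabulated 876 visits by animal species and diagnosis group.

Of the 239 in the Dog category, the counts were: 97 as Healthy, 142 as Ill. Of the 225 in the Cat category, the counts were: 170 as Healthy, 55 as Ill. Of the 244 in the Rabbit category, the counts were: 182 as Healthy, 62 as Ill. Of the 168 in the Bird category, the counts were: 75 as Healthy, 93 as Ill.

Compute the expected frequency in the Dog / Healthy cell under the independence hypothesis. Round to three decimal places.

Row total (Dog) = 239; column total (Healthy) = 524; grand total N = 876.
Expected count = (row total × column total) / N = 239 × 524 / 876 = 142.963.

142.963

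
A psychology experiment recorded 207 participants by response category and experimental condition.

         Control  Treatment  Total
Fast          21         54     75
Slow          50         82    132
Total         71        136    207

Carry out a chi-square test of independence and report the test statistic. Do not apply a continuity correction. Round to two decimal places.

Grand total N = 207.
Expected counts (row total × column total / N):
  Fast, Control: 75×71/207 = 25.725
  Fast, Treatment: 75×136/207 = 49.275
  Slow, Control: 132×71/207 = 45.275
  Slow, Treatment: 132×136/207 = 86.725
Contributions (O − E)²/E:
  (21 − 25.725)²/25.725 = 0.8679
  (54 − 49.275)²/49.275 = 0.4531
  (50 − 45.275)²/45.275 = 0.4931
  (82 − 86.725)²/86.725 = 0.2574
χ² = 0.8679 + 0.4531 + 0.4931 + 0.2574 = 2.07

2.07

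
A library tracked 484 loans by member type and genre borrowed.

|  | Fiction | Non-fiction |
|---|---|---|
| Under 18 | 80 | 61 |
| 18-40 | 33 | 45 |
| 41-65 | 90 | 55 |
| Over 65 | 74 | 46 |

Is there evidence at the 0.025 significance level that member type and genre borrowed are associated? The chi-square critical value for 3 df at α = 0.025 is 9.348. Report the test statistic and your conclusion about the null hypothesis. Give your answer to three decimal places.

Row totals: 141, 78, 145, 120. Column totals: 277, 207. Grand total N = 484.
Expected counts (row total × column total / N):
  Under 18, Fiction: 141×277/484 = 80.6963
  Under 18, Non-fiction: 141×207/484 = 60.3037
  18-40, Fiction: 78×277/484 = 44.6405
  18-40, Non-fiction: 78×207/484 = 33.3595
  41-65, Fiction: 145×277/484 = 82.9855
  41-65, Non-fiction: 145×207/484 = 62.0145
  Over 65, Fiction: 120×277/484 = 68.6777
  Over 65, Non-fiction: 120×207/484 = 51.3223
Contributions (O − E)²/E:
  (80 − 80.6963)²/80.6963 = 0.0060
  (61 − 60.3037)²/60.3037 = 0.0080
  (33 − 44.6405)²/44.6405 = 3.0354
  (45 − 33.3595)²/33.3595 = 4.0618
  (90 − 82.9855)²/82.9855 = 0.5929
  (55 − 62.0145)²/62.0145 = 0.7934
  (74 − 68.6777)²/68.6777 = 0.4125
  (46 − 51.3223)²/51.3223 = 0.5519
χ² = 0.0060 + 0.0080 + 3.0354 + 4.0618 + 0.5929 + 0.7934 + 0.4125 + 0.5519 = 9.462
df = (4−1)(2−1) = 3. Since 9.462 > 9.348, reject the null hypothesis of independence at α = 0.025.

9.462; reject H₀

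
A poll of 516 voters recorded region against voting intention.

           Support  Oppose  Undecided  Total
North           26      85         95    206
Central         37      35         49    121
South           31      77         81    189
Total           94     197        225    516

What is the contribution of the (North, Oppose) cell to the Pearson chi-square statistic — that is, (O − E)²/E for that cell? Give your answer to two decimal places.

Row total (North) = 206; column total (Oppose) = 197; N = 516.
Expected count E = 206 × 197 / 516 = 78.647.
Contribution = (O − E)²/E = (85 − 78.647)² / 78.647 = 0.51.

0.51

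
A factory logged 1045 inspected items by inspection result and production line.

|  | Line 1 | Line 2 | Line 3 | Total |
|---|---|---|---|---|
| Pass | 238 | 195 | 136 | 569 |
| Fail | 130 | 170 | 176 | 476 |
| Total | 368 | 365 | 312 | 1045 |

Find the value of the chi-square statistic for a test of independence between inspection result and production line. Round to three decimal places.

Grand total N = 1045.
Expected counts (row total × column total / N):
  Pass, Line 1: 569×368/1045 = 200.3751
  Pass, Line 2: 569×365/1045 = 198.7416
  Pass, Line 3: 569×312/1045 = 169.8833
  Fail, Line 1: 476×368/1045 = 167.6249
  Fail, Line 2: 476×365/1045 = 166.2584
  Fail, Line 3: 476×312/1045 = 142.1167
Contributions (O − E)²/E:
  (238 − 200.3751)²/200.3751 = 7.0649
  (195 − 198.7416)²/198.7416 = 0.0704
  (136 − 169.8833)²/169.8833 = 6.7580
  (130 − 167.6249)²/167.6249 = 8.4452
  (170 − 166.2584)²/166.2584 = 0.0842
  (176 − 142.1167)²/142.1167 = 8.0784
χ² = 7.0649 + 0.0704 + 6.7580 + 8.4452 + 0.0842 + 8.0784 = 30.501

30.501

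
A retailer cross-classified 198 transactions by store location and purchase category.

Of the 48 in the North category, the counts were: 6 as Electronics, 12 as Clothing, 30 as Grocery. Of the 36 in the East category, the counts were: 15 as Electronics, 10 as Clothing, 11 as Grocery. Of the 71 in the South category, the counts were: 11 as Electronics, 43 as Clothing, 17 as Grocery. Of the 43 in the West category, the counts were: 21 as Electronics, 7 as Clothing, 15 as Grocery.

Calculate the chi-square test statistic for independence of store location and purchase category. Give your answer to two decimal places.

Row totals: 48, 36, 71, 43. Column totals: 53, 72, 73. Grand total N = 198.
Expected counts (row total × column total / N):
  North, Electronics: 48×53/198 = 12.848
  North, Clothing: 48×72/198 = 17.455
  North, Grocery: 48×73/198 = 17.697
  East, Electronics: 36×53/198 = 9.636
  East, Clothing: 36×72/198 = 13.091
  East, Grocery: 36×73/198 = 13.273
  South, Electronics: 71×53/198 = 19.005
  South, Clothing: 71×72/198 = 25.818
  South, Grocery: 71×73/198 = 26.177
  West, Electronics: 43×53/198 = 11.510
  West, Clothing: 43×72/198 = 15.636
  West, Grocery: 43×73/198 = 15.854
Contributions (O − E)²/E:
  (6 − 12.848)²/12.848 = 3.6500
  (12 − 17.455)²/17.455 = 1.7048
  (30 − 17.697)²/17.697 = 8.5531
  (15 − 9.636)²/9.636 = 2.9859
  (10 − 13.091)²/13.091 = 0.7298
  (11 − 13.273)²/13.273 = 0.3893
  (11 − 19.005)²/19.005 = 3.3717
  (43 − 25.818)²/25.818 = 11.4347
  (17 − 26.177)²/26.177 = 3.2172
  (21 − 11.510)²/11.510 = 7.8245
  (7 − 15.636)²/15.636 = 4.7698
  (15 − 15.854)²/15.854 = 0.0460
χ² = 3.6500 + 1.7048 + 8.5531 + 2.9859 + 0.7298 + 0.3893 + 3.3717 + 11.4347 + 3.2172 + 7.8245 + 4.7698 + 0.0460 = 48.68

48.68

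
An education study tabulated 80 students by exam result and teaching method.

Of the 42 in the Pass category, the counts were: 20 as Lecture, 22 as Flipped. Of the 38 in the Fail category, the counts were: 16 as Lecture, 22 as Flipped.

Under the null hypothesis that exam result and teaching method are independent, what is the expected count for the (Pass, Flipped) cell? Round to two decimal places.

Row total (Pass) = 42; column total (Flipped) = 44; grand total N = 80.
Expected count = (row total × column total) / N = 42 × 44 / 80 = 23.10.

23.10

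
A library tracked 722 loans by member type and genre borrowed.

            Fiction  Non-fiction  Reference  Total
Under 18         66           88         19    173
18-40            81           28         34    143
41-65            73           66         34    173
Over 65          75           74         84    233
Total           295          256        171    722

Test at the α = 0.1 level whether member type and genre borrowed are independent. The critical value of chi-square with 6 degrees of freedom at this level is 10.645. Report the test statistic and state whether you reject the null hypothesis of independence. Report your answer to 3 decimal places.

64.416; reject H₀

Grand total N = 722.
Expected counts (row total × column total / N):
  Under 18, Fiction: 173×295/722 = 70.6856
  Under 18, Non-fiction: 173×256/722 = 61.3407
  Under 18, Reference: 173×171/722 = 40.9737
  18-40, Fiction: 143×295/722 = 58.4280
  18-40, Non-fiction: 143×256/722 = 50.7036
  18-40, Reference: 143×171/722 = 33.8684
  41-65, Fiction: 173×295/722 = 70.6856
  41-65, Non-fiction: 173×256/722 = 61.3407
  41-65, Reference: 173×171/722 = 40.9737
  Over 65, Fiction: 233×295/722 = 95.2008
  Over 65, Non-fiction: 233×256/722 = 82.6150
  Over 65, Reference: 233×171/722 = 55.1842
Contributions (O − E)²/E:
  (66 − 70.6856)²/70.6856 = 0.3106
  (88 − 61.3407)²/61.3407 = 11.5864
  (19 − 40.9737)²/40.9737 = 11.7842
  (81 − 58.4280)²/58.4280 = 8.7201
  (28 − 50.7036)²/50.7036 = 10.1660
  (34 − 33.8684)²/33.8684 = 0.0005
  (73 − 70.6856)²/70.6856 = 0.0758
  (66 − 61.3407)²/61.3407 = 0.3539
  (34 − 40.9737)²/40.9737 = 1.1869
  (75 − 95.2008)²/95.2008 = 4.2864
  (74 − 82.6150)²/82.6150 = 0.8984
  (84 − 55.1842)²/55.1842 = 15.0469
χ² = 0.3106 + 11.5864 + 11.7842 + 8.7201 + 10.1660 + 0.0005 + 0.0758 + 0.3539 + 1.1869 + 4.2864 + 0.8984 + 15.0469 = 64.416
df = (4−1)(3−1) = 6. Since 64.416 > 10.645, reject the null hypothesis of independence at α = 0.1.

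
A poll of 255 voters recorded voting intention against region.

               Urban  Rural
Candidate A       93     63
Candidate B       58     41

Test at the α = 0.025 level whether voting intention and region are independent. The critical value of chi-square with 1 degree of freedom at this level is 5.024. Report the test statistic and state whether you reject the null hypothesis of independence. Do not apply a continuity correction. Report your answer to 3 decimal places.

Row totals: 156, 99. Column totals: 151, 104. Grand total N = 255.
Expected counts (row total × column total / N):
  Candidate A, Urban: 156×151/255 = 92.3765
  Candidate A, Rural: 156×104/255 = 63.6235
  Candidate B, Urban: 99×151/255 = 58.6235
  Candidate B, Rural: 99×104/255 = 40.3765
Contributions (O − E)²/E:
  (93 − 92.3765)²/92.3765 = 0.0042
  (63 − 63.6235)²/63.6235 = 0.0061
  (58 − 58.6235)²/58.6235 = 0.0066
  (41 − 40.3765)²/40.3765 = 0.0096
χ² = 0.0042 + 0.0061 + 0.0066 + 0.0096 = 0.027
df = (2−1)(2−1) = 1. Since 0.027 < 5.024, fail to reject the null hypothesis of independence at α = 0.025.

0.027; fail to reject H₀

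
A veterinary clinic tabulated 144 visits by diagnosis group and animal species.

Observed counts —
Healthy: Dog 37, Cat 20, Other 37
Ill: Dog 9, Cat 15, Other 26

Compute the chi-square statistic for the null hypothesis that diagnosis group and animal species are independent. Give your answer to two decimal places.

Row totals: 94, 50. Column totals: 46, 35, 63. Grand total N = 144.
Expected counts (row total × column total / N):
  Healthy, Dog: 94×46/144 = 30.028
  Healthy, Cat: 94×35/144 = 22.847
  Healthy, Other: 94×63/144 = 41.125
  Ill, Dog: 50×46/144 = 15.972
  Ill, Cat: 50×35/144 = 12.153
  Ill, Other: 50×63/144 = 21.875
Contributions (O − E)²/E:
  (37 − 30.028)²/30.028 = 1.6188
  (20 − 22.847)²/22.847 = 0.3548
  (37 − 41.125)²/41.125 = 0.4138
  (9 − 15.972)²/15.972 = 3.0434
  (15 − 12.153)²/12.153 = 0.6669
  (26 − 21.875)²/21.875 = 0.7779
χ² = 1.6188 + 0.3548 + 0.4138 + 3.0434 + 0.6669 + 0.7779 = 6.88

6.88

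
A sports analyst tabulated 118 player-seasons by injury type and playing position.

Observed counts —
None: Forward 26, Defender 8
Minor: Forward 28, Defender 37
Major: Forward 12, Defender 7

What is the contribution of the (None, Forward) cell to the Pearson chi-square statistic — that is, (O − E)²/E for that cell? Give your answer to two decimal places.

2.56

Row total (None) = 34; column total (Forward) = 66; N = 118.
Expected count E = 34 × 66 / 118 = 19.017.
Contribution = (O − E)²/E = (26 − 19.017)² / 19.017 = 2.56.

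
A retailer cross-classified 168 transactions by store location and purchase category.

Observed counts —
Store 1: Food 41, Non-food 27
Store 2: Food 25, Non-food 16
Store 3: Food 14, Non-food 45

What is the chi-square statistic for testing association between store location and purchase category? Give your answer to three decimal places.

20.812

Row totals: 68, 41, 59. Column totals: 80, 88. Grand total N = 168.
Expected counts (row total × column total / N):
  Store 1, Food: 68×80/168 = 32.38095
  Store 1, Non-food: 68×88/168 = 35.61905
  Store 2, Food: 41×80/168 = 19.52381
  Store 2, Non-food: 41×88/168 = 21.47619
  Store 3, Food: 59×80/168 = 28.09524
  Store 3, Non-food: 59×88/168 = 30.90476
Contributions (O − E)²/E:
  (41 − 32.38095)²/32.38095 = 2.2942
  (27 − 35.61905)²/35.61905 = 2.0856
  (25 − 19.52381)²/19.52381 = 1.5360
  (16 − 21.47619)²/21.47619 = 1.3964
  (14 − 28.09524)²/28.09524 = 7.0715
  (45 − 30.90476)²/30.90476 = 6.4286
χ² = 2.2942 + 2.0856 + 1.5360 + 1.3964 + 7.0715 + 6.4286 = 20.812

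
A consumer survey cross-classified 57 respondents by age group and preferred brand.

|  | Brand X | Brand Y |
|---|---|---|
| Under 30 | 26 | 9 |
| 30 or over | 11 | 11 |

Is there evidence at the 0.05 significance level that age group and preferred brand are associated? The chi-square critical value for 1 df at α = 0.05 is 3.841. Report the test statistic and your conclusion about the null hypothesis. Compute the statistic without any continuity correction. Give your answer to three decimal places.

Row totals: 35, 22. Column totals: 37, 20. Grand total N = 57.
Expected counts (row total × column total / N):
  Under 30, Brand X: 35×37/57 = 22.7193
  Under 30, Brand Y: 35×20/57 = 12.2807
  30 or over, Brand X: 22×37/57 = 14.2807
  30 or over, Brand Y: 22×20/57 = 7.7193
Contributions (O − E)²/E:
  (26 − 22.7193)²/22.7193 = 0.4737
  (9 − 12.2807)²/12.2807 = 0.8764
  (11 − 14.2807)²/14.2807 = 0.7537
  (11 − 7.7193)²/7.7193 = 1.3943
χ² = 0.4737 + 0.8764 + 0.7537 + 1.3943 = 3.498
df = (2−1)(2−1) = 1. Since 3.498 < 3.841, fail to reject the null hypothesis of independence at α = 0.05.

3.498; fail to reject H₀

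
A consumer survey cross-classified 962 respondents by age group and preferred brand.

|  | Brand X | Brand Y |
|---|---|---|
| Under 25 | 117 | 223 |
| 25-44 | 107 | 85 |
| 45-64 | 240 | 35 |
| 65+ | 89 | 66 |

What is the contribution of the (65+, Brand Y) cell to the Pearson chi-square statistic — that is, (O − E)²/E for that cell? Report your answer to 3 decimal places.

Row total (65+) = 155; column total (Brand Y) = 409; N = 962.
Expected count E = 155 × 409 / 962 = 65.8992.
Contribution = (O − E)²/E = (66 − 65.8992)² / 65.8992 = 0.000.

0.000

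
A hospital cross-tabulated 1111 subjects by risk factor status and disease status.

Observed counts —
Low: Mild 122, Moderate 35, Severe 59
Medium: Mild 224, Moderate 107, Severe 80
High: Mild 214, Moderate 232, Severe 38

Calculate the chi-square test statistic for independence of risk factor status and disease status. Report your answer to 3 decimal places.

103.200

Row totals: 216, 411, 484. Column totals: 560, 374, 177. Grand total N = 1111.
Expected counts (row total × column total / N):
  Low, Mild: 216×560/1111 = 108.8749
  Low, Moderate: 216×374/1111 = 72.7129
  Low, Severe: 216×177/1111 = 34.4122
  Medium, Mild: 411×560/1111 = 207.1647
  Medium, Moderate: 411×374/1111 = 138.3564
  Medium, Severe: 411×177/1111 = 65.4788
  High, Mild: 484×560/1111 = 243.9604
  High, Moderate: 484×374/1111 = 162.9307
  High, Severe: 484×177/1111 = 77.1089
Contributions (O − E)²/E:
  (122 − 108.8749)²/108.8749 = 1.5823
  (35 − 72.7129)²/72.7129 = 19.5600
  (59 − 34.4122)²/34.4122 = 17.5682
  (224 − 207.1647)²/207.1647 = 1.3681
  (107 − 138.3564)²/138.3564 = 7.1065
  (80 − 65.4788)²/65.4788 = 3.2204
  (214 − 243.9604)²/243.9604 = 3.6794
  (232 − 162.9307)²/162.9307 = 29.2797
  (38 − 77.1089)²/77.1089 = 19.8357
χ² = 1.5823 + 19.5600 + 17.5682 + 1.3681 + 7.1065 + 3.2204 + 3.6794 + 29.2797 + 19.8357 = 103.200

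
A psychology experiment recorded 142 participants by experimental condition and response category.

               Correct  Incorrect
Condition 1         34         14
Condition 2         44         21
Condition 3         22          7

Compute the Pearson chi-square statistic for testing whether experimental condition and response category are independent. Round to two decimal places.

Row totals: 48, 65, 29. Column totals: 100, 42. Grand total N = 142.
Expected counts (row total × column total / N):
  Condition 1, Correct: 48×100/142 = 33.803
  Condition 1, Incorrect: 48×42/142 = 14.197
  Condition 2, Correct: 65×100/142 = 45.775
  Condition 2, Incorrect: 65×42/142 = 19.225
  Condition 3, Correct: 29×100/142 = 20.423
  Condition 3, Incorrect: 29×42/142 = 8.577
Contributions (O − E)²/E:
  (34 − 33.803)²/33.803 = 0.0011
  (14 − 14.197)²/14.197 = 0.0027
  (44 − 45.775)²/45.775 = 0.0688
  (21 − 19.225)²/19.225 = 0.1639
  (22 − 20.423)²/20.423 = 0.1218
  (7 − 8.577)²/8.577 = 0.2900
χ² = 0.0011 + 0.0027 + 0.0688 + 0.1639 + 0.1218 + 0.2900 = 0.65

0.65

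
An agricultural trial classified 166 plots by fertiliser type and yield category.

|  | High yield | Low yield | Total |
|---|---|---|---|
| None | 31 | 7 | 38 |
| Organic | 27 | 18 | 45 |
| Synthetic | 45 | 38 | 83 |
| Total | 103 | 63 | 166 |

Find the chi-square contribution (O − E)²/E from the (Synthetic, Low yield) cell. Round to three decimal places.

Row total (Synthetic) = 83; column total (Low yield) = 63; N = 166.
Expected count E = 83 × 63 / 166 = 31.5000.
Contribution = (O − E)²/E = (38 − 31.5000)² / 31.5000 = 1.341.

1.341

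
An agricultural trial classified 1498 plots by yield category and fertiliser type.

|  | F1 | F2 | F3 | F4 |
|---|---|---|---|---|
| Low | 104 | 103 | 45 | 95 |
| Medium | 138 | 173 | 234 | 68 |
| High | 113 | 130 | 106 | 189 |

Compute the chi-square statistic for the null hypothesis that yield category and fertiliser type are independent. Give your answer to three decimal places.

150.491

Row totals: 347, 613, 538. Column totals: 355, 406, 385, 352. Grand total N = 1498.
Expected counts (row total × column total / N):
  Low, F1: 347×355/1498 = 82.2330
  Low, F2: 347×406/1498 = 94.0467
  Low, F3: 347×385/1498 = 89.1822
  Low, F4: 347×352/1498 = 81.5381
  Medium, F1: 613×355/1498 = 145.2704
  Medium, F2: 613×406/1498 = 166.1402
  Medium, F3: 613×385/1498 = 157.5467
  Medium, F4: 613×352/1498 = 144.0427
  High, F1: 538×355/1498 = 127.4967
  High, F2: 538×406/1498 = 145.8131
  High, F3: 538×385/1498 = 138.2710
  High, F4: 538×352/1498 = 126.4192
Contributions (O − E)²/E:
  (104 − 82.2330)²/82.2330 = 5.7617
  (103 − 94.0467)²/94.0467 = 0.8524
  (45 − 89.1822)²/89.1822 = 21.8885
  (95 − 81.5381)²/81.5381 = 2.2226
  (138 − 145.2704)²/145.2704 = 0.3639
  (173 − 166.1402)²/166.1402 = 0.2832
  (234 − 157.5467)²/157.5467 = 37.1008
  (68 − 144.0427)²/144.0427 = 40.1443
  (113 − 127.4967)²/127.4967 = 1.6483
  (130 − 145.8131)²/145.8131 = 1.7149
  (106 − 138.2710)²/138.2710 = 7.5317
  (189 − 126.4192)²/126.4192 = 30.9791
χ² = 5.7617 + 0.8524 + 21.8885 + 2.2226 + 0.3639 + 0.2832 + 37.1008 + 40.1443 + 1.6483 + 1.7149 + 7.5317 + 30.9791 = 150.491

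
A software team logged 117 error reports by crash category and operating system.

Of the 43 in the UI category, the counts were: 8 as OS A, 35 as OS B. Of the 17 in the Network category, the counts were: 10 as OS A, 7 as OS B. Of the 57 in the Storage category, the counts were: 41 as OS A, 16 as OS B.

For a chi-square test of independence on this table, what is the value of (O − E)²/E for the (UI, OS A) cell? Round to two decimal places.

Row total (UI) = 43; column total (OS A) = 59; N = 117.
Expected count E = 43 × 59 / 117 = 21.684.
Contribution = (O − E)²/E = (8 − 21.684)² / 21.684 = 8.64.

8.64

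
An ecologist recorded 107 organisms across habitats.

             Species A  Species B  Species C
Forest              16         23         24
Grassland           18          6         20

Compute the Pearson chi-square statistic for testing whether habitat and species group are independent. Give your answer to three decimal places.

Row totals: 63, 44. Column totals: 34, 29, 44. Grand total N = 107.
Expected counts (row total × column total / N):
  Forest, Species A: 63×34/107 = 20.0187
  Forest, Species B: 63×29/107 = 17.0748
  Forest, Species C: 63×44/107 = 25.9065
  Grassland, Species A: 44×34/107 = 13.9813
  Grassland, Species B: 44×29/107 = 11.9252
  Grassland, Species C: 44×44/107 = 18.0935
Contributions (O − E)²/E:
  (16 − 20.0187)²/20.0187 = 0.8067
  (23 − 17.0748)²/17.0748 = 2.0561
  (24 − 25.9065)²/25.9065 = 0.1403
  (18 − 13.9813)²/13.9813 = 1.1551
  (6 − 11.9252)²/11.9252 = 2.9440
  (20 − 18.0935)²/18.0935 = 0.2009
χ² = 0.8067 + 2.0561 + 0.1403 + 1.1551 + 2.9440 + 0.2009 = 7.303

7.303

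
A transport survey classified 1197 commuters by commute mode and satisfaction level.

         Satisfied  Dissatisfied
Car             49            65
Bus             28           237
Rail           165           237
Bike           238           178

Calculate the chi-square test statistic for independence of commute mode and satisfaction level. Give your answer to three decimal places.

147.486

Row totals: 114, 265, 402, 416. Column totals: 480, 717. Grand total N = 1197.
Expected counts (row total × column total / N):
  Car, Satisfied: 114×480/1197 = 45.7143
  Car, Dissatisfied: 114×717/1197 = 68.2857
  Bus, Satisfied: 265×480/1197 = 106.2657
  Bus, Dissatisfied: 265×717/1197 = 158.7343
  Rail, Satisfied: 402×480/1197 = 161.2030
  Rail, Dissatisfied: 402×717/1197 = 240.7970
  Bike, Satisfied: 416×480/1197 = 166.8170
  Bike, Dissatisfied: 416×717/1197 = 249.1830
Contributions (O − E)²/E:
  (49 − 45.7143)²/45.7143 = 0.2362
  (65 − 68.2857)²/68.2857 = 0.1581
  (28 − 106.2657)²/106.2657 = 57.6434
  (237 − 158.7343)²/158.7343 = 38.5898
  (165 − 161.2030)²/161.2030 = 0.0894
  (237 − 240.7970)²/240.7970 = 0.0599
  (238 − 166.8170)²/166.8170 = 30.3747
  (178 − 249.1830)²/249.1830 = 20.3345
χ² = 0.2362 + 0.1581 + 57.6434 + 38.5898 + 0.0894 + 0.0599 + 30.3747 + 20.3345 = 147.486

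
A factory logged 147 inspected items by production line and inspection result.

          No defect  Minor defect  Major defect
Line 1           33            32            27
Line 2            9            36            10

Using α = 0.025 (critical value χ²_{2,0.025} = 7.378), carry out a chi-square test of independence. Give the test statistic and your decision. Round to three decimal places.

13.289; reject H₀

Row totals: 92, 55. Column totals: 42, 68, 37. Grand total N = 147.
Expected counts (row total × column total / N):
  Line 1, No defect: 92×42/147 = 26.2857
  Line 1, Minor defect: 92×68/147 = 42.5578
  Line 1, Major defect: 92×37/147 = 23.1565
  Line 2, No defect: 55×42/147 = 15.7143
  Line 2, Minor defect: 55×68/147 = 25.4422
  Line 2, Major defect: 55×37/147 = 13.8435
Contributions (O − E)²/E:
  (33 − 26.2857)²/26.2857 = 1.7151
  (32 − 42.5578)²/42.5578 = 2.6192
  (27 − 23.1565)²/23.1565 = 0.6379
  (9 − 15.7143)²/15.7143 = 2.8688
  (36 − 25.4422)²/25.4422 = 4.3812
  (10 − 13.8435)²/13.8435 = 1.0671
χ² = 1.7151 + 2.6192 + 0.6379 + 2.8688 + 4.3812 + 1.0671 = 13.289
df = (2−1)(3−1) = 2. Since 13.289 > 7.378, reject the null hypothesis of independence at α = 0.025.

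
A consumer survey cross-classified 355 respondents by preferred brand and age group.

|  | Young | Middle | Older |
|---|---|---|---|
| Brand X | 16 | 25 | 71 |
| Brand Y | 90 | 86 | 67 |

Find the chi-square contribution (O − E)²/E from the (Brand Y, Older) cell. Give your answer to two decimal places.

7.98

Row total (Brand Y) = 243; column total (Older) = 138; N = 355.
Expected count E = 243 × 138 / 355 = 94.462.
Contribution = (O − E)²/E = (67 − 94.462)² / 94.462 = 7.98.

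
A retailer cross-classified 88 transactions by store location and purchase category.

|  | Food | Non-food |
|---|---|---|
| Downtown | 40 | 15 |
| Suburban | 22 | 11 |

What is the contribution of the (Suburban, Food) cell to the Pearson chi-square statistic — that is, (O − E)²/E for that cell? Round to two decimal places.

Row total (Suburban) = 33; column total (Food) = 62; N = 88.
Expected count E = 33 × 62 / 88 = 23.250.
Contribution = (O − E)²/E = (22 − 23.250)² / 23.250 = 0.07.

0.07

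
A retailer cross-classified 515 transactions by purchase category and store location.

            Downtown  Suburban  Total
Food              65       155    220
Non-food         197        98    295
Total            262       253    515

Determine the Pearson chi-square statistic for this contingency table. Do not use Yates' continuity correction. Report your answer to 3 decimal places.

69.906

Grand total N = 515.
Expected counts (row total × column total / N):
  Food, Downtown: 220×262/515 = 111.92233
  Food, Suburban: 220×253/515 = 108.07767
  Non-food, Downtown: 295×262/515 = 150.07767
  Non-food, Suburban: 295×253/515 = 144.92233
Contributions (O − E)²/E:
  (65 − 111.92233)²/111.92233 = 19.6717
  (155 − 108.07767)²/108.07767 = 20.3715
  (197 − 150.07767)²/150.07767 = 14.6704
  (98 − 144.92233)²/144.92233 = 15.1923
χ² = 19.6717 + 20.3715 + 14.6704 + 15.1923 = 69.906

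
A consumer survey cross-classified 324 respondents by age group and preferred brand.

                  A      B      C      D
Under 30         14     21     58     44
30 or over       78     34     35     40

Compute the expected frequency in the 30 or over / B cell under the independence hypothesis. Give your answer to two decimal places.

Row total (30 or over) = 187; column total (B) = 55; grand total N = 324.
Expected count = (row total × column total) / N = 187 × 55 / 324 = 31.74.

31.74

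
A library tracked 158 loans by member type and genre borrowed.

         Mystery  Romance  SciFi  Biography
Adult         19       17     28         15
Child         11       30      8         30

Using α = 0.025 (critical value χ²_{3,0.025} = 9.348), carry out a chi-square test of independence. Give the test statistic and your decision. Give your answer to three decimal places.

Row totals: 79, 79. Column totals: 30, 47, 36, 45. Grand total N = 158.
Expected counts (row total × column total / N):
  Adult, Mystery: 79×30/158 = 15.0000
  Adult, Romance: 79×47/158 = 23.5000
  Adult, SciFi: 79×36/158 = 18.0000
  Adult, Biography: 79×45/158 = 22.5000
  Child, Mystery: 79×30/158 = 15.0000
  Child, Romance: 79×47/158 = 23.5000
  Child, SciFi: 79×36/158 = 18.0000
  Child, Biography: 79×45/158 = 22.5000
Contributions (O − E)²/E:
  (19 − 15.0000)²/15.0000 = 1.0667
  (17 − 23.5000)²/23.5000 = 1.7979
  (28 − 18.0000)²/18.0000 = 5.5556
  (15 − 22.5000)²/22.5000 = 2.5000
  (11 − 15.0000)²/15.0000 = 1.0667
  (30 − 23.5000)²/23.5000 = 1.7979
  (8 − 18.0000)²/18.0000 = 5.5556
  (30 − 22.5000)²/22.5000 = 2.5000
χ² = 1.0667 + 1.7979 + 5.5556 + 2.5000 + 1.0667 + 1.7979 + 5.5556 + 2.5000 = 21.840
df = (2−1)(4−1) = 3. Since 21.840 > 9.348, reject the null hypothesis of independence at α = 0.025.

21.840; reject H₀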